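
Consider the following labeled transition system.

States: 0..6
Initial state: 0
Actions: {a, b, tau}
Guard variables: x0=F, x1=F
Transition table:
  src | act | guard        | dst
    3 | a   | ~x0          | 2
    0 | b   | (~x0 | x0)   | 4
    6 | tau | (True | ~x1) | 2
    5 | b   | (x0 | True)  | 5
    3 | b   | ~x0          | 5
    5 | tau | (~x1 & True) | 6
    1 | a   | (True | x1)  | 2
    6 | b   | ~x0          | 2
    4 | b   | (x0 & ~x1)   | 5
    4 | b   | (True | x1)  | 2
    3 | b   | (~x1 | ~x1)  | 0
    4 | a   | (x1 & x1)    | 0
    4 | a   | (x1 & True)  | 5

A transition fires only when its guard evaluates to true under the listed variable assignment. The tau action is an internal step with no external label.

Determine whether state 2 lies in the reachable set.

10 transition(s) survive guard evaluation.
L0 = {0}
L1 = {4}  now seen {0,4}
L2 = {2}  now seen {0,2,4}
Reachable = {0,2,4}
witness 2: b·b

Answer: REACHABLE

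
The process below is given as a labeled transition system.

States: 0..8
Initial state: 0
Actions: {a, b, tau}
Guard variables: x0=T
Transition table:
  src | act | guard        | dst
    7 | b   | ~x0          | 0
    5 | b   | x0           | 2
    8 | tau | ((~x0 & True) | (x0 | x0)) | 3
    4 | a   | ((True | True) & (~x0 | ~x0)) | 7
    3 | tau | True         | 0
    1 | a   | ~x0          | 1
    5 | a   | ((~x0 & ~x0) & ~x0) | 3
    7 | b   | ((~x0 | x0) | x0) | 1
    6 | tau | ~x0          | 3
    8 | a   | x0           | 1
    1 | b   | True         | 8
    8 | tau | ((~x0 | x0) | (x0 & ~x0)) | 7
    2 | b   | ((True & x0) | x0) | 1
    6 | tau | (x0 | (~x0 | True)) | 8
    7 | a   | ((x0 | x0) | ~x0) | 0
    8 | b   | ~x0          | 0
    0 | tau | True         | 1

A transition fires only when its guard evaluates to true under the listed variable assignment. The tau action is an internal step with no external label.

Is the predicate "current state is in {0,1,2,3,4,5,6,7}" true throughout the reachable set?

Answer: INVARIANT VIOLATED at state 8

Analysis:
Inv-set: {0,1,2,3,4,5,6,7}
Reachable = {0,1,3,7,8}
  0: safe
  1: safe
  3: safe
  7: safe
  8: VIOLATES
witness against invariant: tau·b → 8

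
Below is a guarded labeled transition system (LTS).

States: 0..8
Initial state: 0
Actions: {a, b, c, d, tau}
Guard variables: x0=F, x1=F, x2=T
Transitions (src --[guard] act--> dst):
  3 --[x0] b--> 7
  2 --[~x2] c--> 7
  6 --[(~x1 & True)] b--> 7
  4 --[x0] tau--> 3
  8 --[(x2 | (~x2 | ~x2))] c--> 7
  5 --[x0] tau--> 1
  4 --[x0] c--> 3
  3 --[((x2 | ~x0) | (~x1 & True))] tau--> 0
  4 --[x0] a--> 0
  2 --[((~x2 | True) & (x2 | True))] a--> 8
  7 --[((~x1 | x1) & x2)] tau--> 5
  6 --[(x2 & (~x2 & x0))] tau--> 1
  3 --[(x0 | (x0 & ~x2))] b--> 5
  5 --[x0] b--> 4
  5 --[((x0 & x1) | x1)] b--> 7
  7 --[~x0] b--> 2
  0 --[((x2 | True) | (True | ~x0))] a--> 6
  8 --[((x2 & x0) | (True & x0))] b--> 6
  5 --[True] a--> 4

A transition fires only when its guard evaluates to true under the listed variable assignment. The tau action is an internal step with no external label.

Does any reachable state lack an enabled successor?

Answer: DEADLOCK at state 4

Trace:
Reach set: {0,2,4,5,6,7,8}
  0: a→6  [deg 1]
  2: a→8  [deg 1]
  4: ∅  [no exit]
  5: a→4  [deg 1]
  6: b→7  [deg 1]
  7: b→2  tau→5  [deg 2]
  8: c→7  [deg 1]
Path to 4: a·b·tau·a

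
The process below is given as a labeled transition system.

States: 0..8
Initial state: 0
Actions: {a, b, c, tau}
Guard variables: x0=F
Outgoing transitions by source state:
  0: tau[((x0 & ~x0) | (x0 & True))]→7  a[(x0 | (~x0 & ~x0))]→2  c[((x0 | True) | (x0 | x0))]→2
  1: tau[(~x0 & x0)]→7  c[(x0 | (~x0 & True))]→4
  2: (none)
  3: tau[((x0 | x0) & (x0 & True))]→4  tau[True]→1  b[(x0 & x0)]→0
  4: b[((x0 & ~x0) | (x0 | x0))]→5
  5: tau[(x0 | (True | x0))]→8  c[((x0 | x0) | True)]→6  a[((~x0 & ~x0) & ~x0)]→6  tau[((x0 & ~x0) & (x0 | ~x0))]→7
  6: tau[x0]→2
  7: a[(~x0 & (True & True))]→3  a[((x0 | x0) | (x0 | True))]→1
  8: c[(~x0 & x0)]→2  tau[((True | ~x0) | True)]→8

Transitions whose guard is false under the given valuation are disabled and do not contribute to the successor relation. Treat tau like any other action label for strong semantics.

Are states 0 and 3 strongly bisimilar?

Bisimulation quotient by refinement:
  P[0] = {{0,1,2,3,4,5,6,7,8}}
  P[1] = {{0},{1},{2,4,6},{3,8},{5},{7}}
  P[2] = {{0},{1},{2,4,6},{3},{5},{7},{8}}
7 equivalence class(es) (converged in 3)
0∈{0}, 3∈{3}

Answer: NOT BISIMILAR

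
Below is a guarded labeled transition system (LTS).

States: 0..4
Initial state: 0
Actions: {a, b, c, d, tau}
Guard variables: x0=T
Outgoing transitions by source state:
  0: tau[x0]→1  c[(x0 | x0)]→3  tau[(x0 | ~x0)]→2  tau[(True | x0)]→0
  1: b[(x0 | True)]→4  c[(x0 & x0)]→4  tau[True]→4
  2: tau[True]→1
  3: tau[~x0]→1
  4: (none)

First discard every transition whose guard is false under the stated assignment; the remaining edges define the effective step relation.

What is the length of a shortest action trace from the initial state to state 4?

Layered search for 4:
  L0 = {0}
  L1 = {1,2,3}
  L2 = {4}
depth(4)=2, e.g. tau·b

Answer: 2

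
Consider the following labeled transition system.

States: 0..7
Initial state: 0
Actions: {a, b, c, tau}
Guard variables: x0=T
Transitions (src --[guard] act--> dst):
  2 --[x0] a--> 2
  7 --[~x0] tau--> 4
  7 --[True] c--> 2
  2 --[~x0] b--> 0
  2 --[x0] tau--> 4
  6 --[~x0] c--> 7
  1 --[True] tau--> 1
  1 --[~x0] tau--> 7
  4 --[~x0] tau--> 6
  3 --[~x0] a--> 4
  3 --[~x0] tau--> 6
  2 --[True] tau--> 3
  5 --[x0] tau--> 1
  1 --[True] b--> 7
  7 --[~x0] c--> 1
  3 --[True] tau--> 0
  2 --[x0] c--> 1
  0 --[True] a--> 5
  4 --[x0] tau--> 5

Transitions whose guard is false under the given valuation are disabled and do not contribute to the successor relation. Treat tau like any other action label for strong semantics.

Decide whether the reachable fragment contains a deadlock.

R = {0,1,2,3,4,5,7}
  0: a→5  [1 exit(s)]
  1: b→7  tau→1  [2 exit(s)]
  2: a→2  c→1  tau→3  tau→4  [4 exit(s)]
  3: tau→0  [1 exit(s)]
  4: tau→5  [1 exit(s)]
  5: tau→1  [1 exit(s)]
  7: c→2  [1 exit(s)]

Answer: DEADLOCK-FREE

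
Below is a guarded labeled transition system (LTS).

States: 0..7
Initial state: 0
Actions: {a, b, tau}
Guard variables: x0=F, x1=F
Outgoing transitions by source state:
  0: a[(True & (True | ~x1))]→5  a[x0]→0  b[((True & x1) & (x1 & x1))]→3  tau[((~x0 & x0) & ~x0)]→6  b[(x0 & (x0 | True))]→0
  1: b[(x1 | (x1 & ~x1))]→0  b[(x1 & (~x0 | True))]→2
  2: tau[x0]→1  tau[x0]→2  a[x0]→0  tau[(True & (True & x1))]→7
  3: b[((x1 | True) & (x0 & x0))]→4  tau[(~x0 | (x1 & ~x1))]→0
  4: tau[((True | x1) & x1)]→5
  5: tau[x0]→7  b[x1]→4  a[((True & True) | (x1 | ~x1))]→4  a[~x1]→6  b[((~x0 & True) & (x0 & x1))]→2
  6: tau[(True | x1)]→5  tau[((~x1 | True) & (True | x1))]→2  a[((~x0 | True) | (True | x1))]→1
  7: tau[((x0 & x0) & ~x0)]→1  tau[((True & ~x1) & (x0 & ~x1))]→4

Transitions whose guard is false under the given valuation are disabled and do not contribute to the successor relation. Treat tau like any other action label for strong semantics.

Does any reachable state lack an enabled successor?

Answer: DEADLOCK at state 1

Analysis:
Reachable = {0,1,2,4,5,6}
  0: a→5  [deg 1]
  1: ∅  [deadlock]
  2: ∅  [deadlock]
  4: ∅  [deadlock]
  5: a→4  a→6  [deg 2]
  6: a→1  tau→2  tau→5  [deg 3]
trace reaching 1: a·a·a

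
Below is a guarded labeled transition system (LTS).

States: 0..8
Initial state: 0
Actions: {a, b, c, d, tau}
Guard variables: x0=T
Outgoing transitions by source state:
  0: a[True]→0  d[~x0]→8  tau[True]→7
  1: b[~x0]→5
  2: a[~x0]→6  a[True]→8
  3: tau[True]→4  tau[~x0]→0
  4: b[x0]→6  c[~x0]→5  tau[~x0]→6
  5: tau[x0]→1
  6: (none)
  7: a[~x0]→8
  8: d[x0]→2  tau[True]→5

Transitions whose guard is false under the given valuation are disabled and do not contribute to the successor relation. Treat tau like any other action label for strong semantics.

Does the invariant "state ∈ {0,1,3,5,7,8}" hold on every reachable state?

Safe = {0,1,3,5,7,8}
R = {0,7}
  0: ✓
  7: ✓

Answer: INVARIANT HOLDS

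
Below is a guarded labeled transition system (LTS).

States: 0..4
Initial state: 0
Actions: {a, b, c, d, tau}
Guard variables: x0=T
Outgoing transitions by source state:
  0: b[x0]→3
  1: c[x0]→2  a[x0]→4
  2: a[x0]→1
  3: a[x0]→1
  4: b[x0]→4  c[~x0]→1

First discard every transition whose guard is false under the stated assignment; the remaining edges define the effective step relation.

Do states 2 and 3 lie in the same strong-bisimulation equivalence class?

Refine partition for ~:
  round 0: {{0,1,2,3,4}}
  round 1: {{0,4},{1},{2,3}}
  round 2: {{0},{1},{2,3},{4}}
4 equivalence class(es) (converged in 3)
2∈{2,3}, 3∈{2,3}

Answer: BISIMILAR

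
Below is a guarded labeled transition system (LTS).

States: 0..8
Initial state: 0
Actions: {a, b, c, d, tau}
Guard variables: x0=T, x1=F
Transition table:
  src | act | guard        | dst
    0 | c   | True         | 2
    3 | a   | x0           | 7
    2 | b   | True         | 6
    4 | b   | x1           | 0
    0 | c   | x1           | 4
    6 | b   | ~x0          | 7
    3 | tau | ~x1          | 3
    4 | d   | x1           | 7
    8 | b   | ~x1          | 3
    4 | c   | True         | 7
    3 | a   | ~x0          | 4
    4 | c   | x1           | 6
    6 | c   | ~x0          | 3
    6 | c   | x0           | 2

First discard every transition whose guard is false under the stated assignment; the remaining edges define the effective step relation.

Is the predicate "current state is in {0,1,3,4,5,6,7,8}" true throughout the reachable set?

Safe = {0,1,3,4,5,6,7,8}
Reachable = {0,2,6}
  0: safe
  2: outside
  6: safe
witness against invariant: c → 2

Answer: INVARIANT VIOLATED at state 2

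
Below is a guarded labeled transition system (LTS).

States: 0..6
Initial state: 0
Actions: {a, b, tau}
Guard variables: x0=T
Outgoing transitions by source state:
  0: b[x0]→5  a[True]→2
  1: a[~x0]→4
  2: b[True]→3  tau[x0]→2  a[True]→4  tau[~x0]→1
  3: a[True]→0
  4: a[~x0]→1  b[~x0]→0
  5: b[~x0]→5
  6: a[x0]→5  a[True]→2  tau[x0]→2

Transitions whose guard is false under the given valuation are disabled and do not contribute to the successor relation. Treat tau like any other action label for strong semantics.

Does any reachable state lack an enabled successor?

Answer: DEADLOCK at state 4

Analysis:
R = {0,2,3,4,5}
  0: a→2  b→5  [2 out]
  2: a→4  b→3  tau→2  [3 out]
  3: a→0  [1 out]
  4: ∅  [no exit]
  5: ∅  [no exit]
Path to 4: a·a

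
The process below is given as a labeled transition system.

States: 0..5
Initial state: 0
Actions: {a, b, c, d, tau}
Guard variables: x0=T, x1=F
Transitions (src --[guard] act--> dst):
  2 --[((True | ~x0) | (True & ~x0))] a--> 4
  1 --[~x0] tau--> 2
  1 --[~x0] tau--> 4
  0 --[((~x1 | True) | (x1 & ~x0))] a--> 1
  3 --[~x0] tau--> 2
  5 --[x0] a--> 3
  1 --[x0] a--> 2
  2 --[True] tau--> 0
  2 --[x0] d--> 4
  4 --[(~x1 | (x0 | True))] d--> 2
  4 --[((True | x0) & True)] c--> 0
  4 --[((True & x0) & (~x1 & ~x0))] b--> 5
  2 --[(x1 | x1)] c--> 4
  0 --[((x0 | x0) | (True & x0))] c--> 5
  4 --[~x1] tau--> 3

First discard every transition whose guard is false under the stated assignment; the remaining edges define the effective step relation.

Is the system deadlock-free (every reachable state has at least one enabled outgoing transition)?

Answer: DEADLOCK at state 3

Working:
Reachable = {0,1,2,3,4,5}
  0: a→1  c→5  [deg 2]
  1: a→2  [deg 1]
  2: a→4  d→4  tau→0  [deg 3]
  3: ∅  [STUCK]
  4: c→0  d→2  tau→3  [deg 3]
  5: a→3  [deg 1]
trace reaching 3: c·a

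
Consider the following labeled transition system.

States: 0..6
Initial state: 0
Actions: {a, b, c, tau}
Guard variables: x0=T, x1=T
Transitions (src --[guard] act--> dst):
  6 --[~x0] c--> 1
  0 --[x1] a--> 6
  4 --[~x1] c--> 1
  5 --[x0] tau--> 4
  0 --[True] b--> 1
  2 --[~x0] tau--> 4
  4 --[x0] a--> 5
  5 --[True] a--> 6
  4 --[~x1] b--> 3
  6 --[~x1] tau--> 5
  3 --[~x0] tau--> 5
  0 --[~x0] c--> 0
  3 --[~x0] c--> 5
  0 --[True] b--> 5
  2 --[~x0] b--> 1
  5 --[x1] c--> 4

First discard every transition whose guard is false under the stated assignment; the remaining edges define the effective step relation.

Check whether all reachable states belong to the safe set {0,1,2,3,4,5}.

Allowed set {0,1,2,3,4,5}
Reachable = {0,1,4,5,6}
  0: ✓
  1: ✓
  4: ✓
  5: ✓
  6: ✗ unsafe
counterexample path to 6: a

Answer: INVARIANT VIOLATED at state 6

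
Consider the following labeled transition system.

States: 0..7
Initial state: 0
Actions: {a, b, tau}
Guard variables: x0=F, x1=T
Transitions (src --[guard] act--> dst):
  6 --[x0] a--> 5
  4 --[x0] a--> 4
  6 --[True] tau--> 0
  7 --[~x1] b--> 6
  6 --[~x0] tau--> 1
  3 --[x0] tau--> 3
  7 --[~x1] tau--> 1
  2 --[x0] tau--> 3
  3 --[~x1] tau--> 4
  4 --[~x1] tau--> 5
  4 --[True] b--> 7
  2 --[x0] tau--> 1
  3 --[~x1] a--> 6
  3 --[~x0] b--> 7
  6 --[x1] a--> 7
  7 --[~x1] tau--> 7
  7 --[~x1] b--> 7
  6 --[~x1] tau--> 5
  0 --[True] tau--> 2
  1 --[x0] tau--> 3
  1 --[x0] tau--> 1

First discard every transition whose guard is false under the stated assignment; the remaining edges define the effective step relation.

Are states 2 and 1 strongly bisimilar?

Answer: BISIMILAR

Analysis:
Compute ~ classes (split until stable):
  round 0: {{0,1,2,3,4,5,6,7}}
  round 1: {{0},{1,2,5,7},{3,4},{6}}
stable after 2 split(s): 4 block(s)
2∈{1,2,5,7}, 1∈{1,2,5,7}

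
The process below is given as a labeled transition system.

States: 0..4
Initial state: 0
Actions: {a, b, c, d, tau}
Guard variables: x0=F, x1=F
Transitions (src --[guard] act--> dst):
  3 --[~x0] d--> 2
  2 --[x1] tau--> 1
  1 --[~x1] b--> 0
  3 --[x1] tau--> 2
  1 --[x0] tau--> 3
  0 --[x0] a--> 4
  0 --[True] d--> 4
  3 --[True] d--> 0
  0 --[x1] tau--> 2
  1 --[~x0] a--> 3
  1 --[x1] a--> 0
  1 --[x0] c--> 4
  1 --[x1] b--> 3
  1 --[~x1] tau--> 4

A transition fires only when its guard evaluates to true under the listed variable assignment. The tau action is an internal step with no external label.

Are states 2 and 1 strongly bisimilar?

Compute ~ classes (split until stable):
  round 0: {{0,1,2,3,4}}
  round 1: {{0,3},{1},{2,4}}
  round 2: {{0},{1},{2,4},{3}}
Fixed point at round 3; 4 class(es).
[2]={2,4}  [1]={1}

Answer: NOT BISIMILAR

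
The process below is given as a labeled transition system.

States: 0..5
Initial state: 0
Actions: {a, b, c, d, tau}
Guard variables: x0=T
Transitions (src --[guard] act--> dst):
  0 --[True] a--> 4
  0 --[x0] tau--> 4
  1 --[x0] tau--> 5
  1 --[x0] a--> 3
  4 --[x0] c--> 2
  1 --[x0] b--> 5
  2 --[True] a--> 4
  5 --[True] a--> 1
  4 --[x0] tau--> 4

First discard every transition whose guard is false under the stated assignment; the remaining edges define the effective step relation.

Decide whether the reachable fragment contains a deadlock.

Answer: DEADLOCK-FREE

Trace:
Reach set: {0,2,4}
  0: a→4  tau→4  [deg 2]
  2: a→4  [deg 1]
  4: c→2  tau→4  [deg 2]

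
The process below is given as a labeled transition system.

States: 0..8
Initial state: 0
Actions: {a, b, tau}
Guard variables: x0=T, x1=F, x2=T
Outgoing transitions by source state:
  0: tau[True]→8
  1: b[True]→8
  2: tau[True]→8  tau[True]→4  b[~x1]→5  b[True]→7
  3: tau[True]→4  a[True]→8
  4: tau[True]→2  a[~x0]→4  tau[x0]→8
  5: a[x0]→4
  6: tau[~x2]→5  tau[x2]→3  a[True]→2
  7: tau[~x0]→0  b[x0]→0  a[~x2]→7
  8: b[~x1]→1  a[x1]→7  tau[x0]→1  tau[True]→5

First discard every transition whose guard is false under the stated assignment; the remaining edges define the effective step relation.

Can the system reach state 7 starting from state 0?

Answer: REACHABLE

Analysis:
17 transition(s) survive guard evaluation.
Layer 0: {0}
Layer 1: {8}  total {0,8}
Layer 2: {1,5}  total {0,1,5,8}
Layer 3: {4}  total {0,1,4,5,8}
Layer 4: {2}  total {0,1,2,4,5,8}
Layer 5: {7}  total {0,1,2,4,5,7,8}
Reachable = {0,1,2,4,5,7,8}
Path to 7: tau·tau·a·tau·b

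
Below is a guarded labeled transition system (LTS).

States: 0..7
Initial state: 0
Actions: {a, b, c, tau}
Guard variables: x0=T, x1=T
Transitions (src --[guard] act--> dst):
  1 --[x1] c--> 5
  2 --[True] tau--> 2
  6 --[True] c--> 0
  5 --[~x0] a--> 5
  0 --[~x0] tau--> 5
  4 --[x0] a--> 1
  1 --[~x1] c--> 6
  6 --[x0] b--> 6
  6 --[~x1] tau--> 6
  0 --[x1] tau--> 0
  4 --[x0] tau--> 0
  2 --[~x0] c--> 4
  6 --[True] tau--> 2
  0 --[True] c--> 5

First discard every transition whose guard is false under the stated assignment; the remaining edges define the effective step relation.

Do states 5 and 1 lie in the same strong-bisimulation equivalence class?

Answer: NOT BISIMILAR

Working:
Compute ~ classes (split until stable):
  round 0: {{0,1,2,3,4,5,6,7}}
  round 1: {{0},{1},{2},{3,5,7},{4},{6}}
stable after 2 split(s): 6 block(s)
5∈{3,5,7}, 1∈{1}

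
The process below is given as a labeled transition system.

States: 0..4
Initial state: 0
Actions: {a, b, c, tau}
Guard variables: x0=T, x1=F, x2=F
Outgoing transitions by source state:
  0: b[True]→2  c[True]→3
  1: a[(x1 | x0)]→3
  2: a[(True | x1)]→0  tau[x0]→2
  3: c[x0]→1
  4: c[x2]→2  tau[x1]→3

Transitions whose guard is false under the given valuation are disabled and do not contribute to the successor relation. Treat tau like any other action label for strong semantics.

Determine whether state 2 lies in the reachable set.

Answer: REACHABLE

Working:
After dropping false guards: 6 live edges.
Layer 0: {0}
Layer 1: {2,3}  now seen {0,2,3}
Layer 2: {1}  now seen {0,1,2,3}
Reachable = {0,1,2,3}
witness 2: b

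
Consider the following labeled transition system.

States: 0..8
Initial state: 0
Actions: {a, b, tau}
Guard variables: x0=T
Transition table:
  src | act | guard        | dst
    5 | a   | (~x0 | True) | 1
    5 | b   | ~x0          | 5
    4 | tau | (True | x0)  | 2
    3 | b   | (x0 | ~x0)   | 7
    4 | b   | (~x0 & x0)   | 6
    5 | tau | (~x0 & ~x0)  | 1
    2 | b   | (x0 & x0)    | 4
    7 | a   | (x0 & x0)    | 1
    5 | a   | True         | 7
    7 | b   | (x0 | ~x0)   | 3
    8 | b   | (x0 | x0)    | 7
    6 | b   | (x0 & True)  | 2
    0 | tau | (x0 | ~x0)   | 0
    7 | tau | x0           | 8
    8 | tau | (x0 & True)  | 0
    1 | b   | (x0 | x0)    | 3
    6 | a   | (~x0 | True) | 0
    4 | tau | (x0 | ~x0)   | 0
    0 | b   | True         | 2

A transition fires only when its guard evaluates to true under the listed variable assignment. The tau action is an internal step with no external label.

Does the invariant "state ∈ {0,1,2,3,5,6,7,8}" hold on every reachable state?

Inv-set: {0,1,2,3,5,6,7,8}
Reach set: {0,2,4}
  0: ✓
  2: ✓
  4: ✗ unsafe
counterexample path to 4: b·b

Answer: INVARIANT VIOLATED at state 4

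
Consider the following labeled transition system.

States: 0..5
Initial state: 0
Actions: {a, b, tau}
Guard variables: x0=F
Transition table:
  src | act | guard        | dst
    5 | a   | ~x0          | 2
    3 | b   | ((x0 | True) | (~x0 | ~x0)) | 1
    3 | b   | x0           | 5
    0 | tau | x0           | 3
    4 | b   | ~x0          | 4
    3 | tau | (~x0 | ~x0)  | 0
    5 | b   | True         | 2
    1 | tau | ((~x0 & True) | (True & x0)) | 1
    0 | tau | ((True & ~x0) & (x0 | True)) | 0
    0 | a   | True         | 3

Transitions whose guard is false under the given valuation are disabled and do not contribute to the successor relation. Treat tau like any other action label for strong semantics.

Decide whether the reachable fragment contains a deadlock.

Answer: DEADLOCK-FREE

Trace:
R = {0,1,3}
  0: a→3  tau→0  [deg 2]
  1: tau→1  [deg 1]
  3: b→1  tau→0  [deg 2]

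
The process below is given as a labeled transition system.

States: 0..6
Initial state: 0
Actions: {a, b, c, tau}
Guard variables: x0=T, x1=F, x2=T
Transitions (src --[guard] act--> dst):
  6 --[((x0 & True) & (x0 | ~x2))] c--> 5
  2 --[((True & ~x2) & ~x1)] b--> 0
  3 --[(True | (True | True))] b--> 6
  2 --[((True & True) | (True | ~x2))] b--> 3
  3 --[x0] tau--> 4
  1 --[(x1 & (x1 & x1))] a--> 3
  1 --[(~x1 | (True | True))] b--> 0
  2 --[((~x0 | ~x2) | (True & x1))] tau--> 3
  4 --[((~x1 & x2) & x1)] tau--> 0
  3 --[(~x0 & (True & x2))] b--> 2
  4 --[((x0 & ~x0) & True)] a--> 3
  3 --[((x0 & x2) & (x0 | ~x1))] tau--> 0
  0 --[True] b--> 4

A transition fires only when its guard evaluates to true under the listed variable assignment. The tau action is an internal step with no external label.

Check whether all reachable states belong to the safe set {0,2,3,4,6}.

Answer: INVARIANT HOLDS

Trace:
Safe = {0,2,3,4,6}
Reachable = {0,4}
  0: ok
  4: ok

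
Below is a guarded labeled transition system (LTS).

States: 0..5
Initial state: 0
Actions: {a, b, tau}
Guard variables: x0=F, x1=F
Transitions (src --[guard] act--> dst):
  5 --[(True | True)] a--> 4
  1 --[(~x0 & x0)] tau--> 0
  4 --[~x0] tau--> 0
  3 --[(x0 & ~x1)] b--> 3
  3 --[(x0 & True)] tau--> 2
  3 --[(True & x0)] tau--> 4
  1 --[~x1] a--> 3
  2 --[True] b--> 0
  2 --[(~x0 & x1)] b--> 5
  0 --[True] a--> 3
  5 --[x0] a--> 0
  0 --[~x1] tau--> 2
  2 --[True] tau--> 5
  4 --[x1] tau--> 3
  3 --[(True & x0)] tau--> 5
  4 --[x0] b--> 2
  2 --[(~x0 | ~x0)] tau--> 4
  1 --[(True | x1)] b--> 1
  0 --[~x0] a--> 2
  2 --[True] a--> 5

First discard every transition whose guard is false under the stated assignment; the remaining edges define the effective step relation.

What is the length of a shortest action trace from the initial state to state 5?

Answer: 2

Trace:
BFS to 5:
  L0 = {0}
  L1 = {2,3}
  L2 = {4,5}
depth(5)=2, e.g. a·a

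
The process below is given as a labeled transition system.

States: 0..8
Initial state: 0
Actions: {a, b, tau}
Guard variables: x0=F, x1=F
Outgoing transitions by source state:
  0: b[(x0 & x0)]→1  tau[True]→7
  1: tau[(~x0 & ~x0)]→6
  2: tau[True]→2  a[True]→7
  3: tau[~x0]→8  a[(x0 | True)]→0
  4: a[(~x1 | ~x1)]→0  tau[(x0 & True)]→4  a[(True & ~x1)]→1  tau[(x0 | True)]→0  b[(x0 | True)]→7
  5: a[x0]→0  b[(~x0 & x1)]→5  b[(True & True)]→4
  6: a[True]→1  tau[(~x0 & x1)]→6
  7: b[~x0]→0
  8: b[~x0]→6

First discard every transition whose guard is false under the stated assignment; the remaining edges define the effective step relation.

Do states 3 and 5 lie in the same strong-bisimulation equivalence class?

Answer: NOT BISIMILAR

Working:
Compute ~ classes (split until stable):
  P[0] = {{0,1,2,3,4,5,6,7,8}}
  P[1] = {{0,1},{2,3},{4},{5,7,8},{6}}
  P[2] = {{0},{1},{2},{3},{4},{5},{6},{7},{8}}
9 equivalence class(es) (converged in 3)
3∈{3}, 5∈{5}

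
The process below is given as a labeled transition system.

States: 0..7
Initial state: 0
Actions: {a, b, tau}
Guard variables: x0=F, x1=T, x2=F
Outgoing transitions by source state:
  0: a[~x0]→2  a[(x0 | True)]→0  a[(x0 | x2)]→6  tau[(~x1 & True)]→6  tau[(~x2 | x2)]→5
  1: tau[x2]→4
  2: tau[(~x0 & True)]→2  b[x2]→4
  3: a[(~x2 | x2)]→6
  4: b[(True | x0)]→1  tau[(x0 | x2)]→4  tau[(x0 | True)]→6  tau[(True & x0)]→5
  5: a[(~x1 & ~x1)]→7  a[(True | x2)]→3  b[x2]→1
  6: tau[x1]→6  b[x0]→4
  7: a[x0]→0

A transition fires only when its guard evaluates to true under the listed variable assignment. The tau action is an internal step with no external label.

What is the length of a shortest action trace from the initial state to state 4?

Answer: UNREACHABLE

Analysis:
BFS to 4:
  L0 = {0}
  L1 = {2,5}
  L2 = {3}
  L3 = {6}
4 never appears.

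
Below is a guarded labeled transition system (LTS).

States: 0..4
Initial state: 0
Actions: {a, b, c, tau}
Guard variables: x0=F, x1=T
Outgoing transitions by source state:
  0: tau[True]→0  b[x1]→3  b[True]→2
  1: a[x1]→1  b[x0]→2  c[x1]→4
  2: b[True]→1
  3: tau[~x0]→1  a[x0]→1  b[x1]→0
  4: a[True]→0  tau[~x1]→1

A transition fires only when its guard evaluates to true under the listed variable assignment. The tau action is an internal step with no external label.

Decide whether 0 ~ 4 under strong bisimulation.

Compute ~ classes (split until stable):
  round 0: {{0,1,2,3,4}}
  round 1: {{0,3},{1},{2},{4}}
  round 2: {{0},{1},{2},{3},{4}}
Fixed point at round 3; 5 class(es).
0∈{0}, 4∈{4}

Answer: NOT BISIMILAR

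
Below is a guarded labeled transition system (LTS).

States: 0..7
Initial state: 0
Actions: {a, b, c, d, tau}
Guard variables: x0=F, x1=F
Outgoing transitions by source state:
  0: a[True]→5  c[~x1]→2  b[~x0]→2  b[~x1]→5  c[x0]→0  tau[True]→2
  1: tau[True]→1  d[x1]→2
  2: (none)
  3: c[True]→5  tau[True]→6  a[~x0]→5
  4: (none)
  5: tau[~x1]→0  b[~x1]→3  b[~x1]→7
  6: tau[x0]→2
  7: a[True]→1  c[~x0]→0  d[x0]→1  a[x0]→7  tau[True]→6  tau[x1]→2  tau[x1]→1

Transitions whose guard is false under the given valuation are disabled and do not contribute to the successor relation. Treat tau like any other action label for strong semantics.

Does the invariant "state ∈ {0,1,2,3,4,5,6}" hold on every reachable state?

Answer: INVARIANT VIOLATED at state 7

Working:
Allowed set {0,1,2,3,4,5,6}
R = {0,1,2,3,5,6,7}
  0: safe
  1: safe
  2: safe
  3: safe
  5: safe
  6: safe
  7: outside
reach 7 via a·b — violates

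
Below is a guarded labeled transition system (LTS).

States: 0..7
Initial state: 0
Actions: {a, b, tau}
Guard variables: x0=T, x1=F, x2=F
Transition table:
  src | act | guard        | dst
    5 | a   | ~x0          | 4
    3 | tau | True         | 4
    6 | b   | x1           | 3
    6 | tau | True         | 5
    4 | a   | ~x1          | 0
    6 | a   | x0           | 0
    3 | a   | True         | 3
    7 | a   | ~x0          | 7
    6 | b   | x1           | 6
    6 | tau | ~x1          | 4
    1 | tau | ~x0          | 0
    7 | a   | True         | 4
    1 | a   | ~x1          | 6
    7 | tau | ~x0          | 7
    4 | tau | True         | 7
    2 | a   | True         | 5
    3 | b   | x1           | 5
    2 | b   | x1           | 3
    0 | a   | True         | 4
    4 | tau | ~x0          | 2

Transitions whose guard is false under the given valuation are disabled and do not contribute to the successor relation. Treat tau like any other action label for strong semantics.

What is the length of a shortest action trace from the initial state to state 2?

Answer: UNREACHABLE

Trace:
Breadth-first toward 2:
  Layer 0: {0}
  Layer 1: {4}
  Layer 2: {7}
2 never appears.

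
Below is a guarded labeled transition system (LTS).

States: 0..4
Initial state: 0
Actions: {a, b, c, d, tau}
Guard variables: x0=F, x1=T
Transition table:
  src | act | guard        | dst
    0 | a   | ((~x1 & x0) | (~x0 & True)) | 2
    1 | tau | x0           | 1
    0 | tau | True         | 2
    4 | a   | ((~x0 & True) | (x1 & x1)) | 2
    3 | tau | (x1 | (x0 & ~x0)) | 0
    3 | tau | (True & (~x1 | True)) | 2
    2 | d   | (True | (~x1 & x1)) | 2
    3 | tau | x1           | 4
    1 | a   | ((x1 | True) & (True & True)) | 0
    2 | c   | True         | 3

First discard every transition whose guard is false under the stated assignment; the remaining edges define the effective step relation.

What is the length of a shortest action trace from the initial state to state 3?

Answer: 2

Trace:
BFS to 3:
  L0 = {0}
  L1 = {2}
  L2 = {3}
first hit 3 at d=2 via a·c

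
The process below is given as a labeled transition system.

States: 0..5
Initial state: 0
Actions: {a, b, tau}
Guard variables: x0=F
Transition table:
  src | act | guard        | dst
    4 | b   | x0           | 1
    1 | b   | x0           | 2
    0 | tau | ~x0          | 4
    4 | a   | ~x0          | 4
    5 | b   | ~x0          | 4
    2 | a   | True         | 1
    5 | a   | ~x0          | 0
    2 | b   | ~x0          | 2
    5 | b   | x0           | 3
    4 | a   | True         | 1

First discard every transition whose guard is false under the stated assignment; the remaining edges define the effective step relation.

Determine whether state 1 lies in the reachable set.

Answer: REACHABLE

Trace:
After dropping false guards: 7 live edges.
L0 = {0}
L1 = {4}  total {0,4}
L2 = {1}  total {0,1,4}
R = {0,1,4}
Path to 1: tau·a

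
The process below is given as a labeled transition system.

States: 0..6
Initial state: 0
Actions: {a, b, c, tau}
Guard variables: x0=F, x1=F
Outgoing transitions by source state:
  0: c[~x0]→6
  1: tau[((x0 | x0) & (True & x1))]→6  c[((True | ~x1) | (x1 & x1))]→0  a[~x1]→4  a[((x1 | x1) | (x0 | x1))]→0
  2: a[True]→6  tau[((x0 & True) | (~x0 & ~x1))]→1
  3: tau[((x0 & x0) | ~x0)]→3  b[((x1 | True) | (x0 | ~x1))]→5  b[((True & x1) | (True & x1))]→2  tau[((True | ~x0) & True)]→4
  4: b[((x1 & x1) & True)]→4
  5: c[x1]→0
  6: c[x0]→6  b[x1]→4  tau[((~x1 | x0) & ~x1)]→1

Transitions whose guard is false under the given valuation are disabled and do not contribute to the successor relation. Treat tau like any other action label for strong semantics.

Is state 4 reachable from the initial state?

Answer: REACHABLE

Trace:
Guard filter leaves 9 enabled edge(s).
depth 0: {0}
depth 1: {6}  cumulative {0,6}
depth 2: {1}  cumulative {0,1,6}
depth 3: {4}  cumulative {0,1,4,6}
Reachable = {0,1,4,6}
Path to 4: c·tau·a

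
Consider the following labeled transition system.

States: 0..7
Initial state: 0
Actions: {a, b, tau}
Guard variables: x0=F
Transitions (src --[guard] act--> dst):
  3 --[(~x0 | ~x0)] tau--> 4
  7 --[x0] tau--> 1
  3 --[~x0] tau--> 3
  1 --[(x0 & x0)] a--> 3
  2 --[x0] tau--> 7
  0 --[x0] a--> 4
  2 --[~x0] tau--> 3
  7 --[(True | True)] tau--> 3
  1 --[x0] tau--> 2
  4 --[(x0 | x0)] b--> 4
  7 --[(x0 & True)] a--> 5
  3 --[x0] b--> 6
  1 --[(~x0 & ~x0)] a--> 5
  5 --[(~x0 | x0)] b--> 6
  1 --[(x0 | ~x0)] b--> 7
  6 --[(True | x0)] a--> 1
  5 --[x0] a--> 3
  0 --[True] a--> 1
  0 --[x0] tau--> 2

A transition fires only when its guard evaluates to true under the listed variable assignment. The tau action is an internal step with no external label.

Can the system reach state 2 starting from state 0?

After dropping false guards: 9 live edges.
L0 = {0}
L1 = {1}  now seen {0,1}
L2 = {5,7}  now seen {0,1,5,7}
L3 = {3,6}  now seen {0,1,3,5,6,7}
L4 = {4}  now seen {0,1,3,4,5,6,7}
Reach set: {0,1,3,4,5,6,7}

Answer: UNREACHABLE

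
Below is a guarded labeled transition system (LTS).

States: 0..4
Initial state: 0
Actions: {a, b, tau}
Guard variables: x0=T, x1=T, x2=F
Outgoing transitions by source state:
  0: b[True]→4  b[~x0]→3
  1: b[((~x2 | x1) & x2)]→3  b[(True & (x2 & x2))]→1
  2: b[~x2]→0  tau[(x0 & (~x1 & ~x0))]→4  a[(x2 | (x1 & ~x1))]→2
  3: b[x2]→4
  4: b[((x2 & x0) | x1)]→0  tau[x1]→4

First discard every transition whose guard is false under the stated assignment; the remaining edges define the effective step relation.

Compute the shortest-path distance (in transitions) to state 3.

Answer: UNREACHABLE

Analysis:
Breadth-first toward 3:
  Layer 0: {0}
  Layer 1: {4}
3 never appears.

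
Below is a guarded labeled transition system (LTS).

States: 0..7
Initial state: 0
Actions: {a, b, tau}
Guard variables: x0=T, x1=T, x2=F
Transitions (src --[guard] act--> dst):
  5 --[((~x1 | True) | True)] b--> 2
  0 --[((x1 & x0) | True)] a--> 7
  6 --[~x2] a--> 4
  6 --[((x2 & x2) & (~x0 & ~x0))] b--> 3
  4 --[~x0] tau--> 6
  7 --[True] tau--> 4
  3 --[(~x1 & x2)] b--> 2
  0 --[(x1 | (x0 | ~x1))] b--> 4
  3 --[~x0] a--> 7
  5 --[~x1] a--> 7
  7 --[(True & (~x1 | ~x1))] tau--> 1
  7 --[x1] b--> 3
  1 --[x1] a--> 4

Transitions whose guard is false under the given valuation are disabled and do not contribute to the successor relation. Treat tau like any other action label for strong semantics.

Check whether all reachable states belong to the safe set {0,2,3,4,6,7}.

Safe = {0,2,3,4,6,7}
Reachable = {0,3,4,7}
  0: ok
  3: ok
  4: ok
  7: ok

Answer: INVARIANT HOLDS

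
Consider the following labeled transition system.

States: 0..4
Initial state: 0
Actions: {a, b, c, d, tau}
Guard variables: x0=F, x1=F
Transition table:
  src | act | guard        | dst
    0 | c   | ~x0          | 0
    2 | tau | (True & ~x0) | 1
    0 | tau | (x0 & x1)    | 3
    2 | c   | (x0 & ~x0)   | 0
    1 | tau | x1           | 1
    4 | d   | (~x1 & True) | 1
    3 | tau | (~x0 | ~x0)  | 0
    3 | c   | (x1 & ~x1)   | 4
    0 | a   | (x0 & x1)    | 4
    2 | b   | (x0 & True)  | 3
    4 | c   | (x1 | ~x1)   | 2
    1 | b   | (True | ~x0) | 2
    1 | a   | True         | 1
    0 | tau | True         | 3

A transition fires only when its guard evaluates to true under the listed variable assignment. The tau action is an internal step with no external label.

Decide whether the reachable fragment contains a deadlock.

Answer: DEADLOCK-FREE

Analysis:
Reachable = {0,3}
  0: c→0  tau→3  [2 exit(s)]
  3: tau→0  [1 exit(s)]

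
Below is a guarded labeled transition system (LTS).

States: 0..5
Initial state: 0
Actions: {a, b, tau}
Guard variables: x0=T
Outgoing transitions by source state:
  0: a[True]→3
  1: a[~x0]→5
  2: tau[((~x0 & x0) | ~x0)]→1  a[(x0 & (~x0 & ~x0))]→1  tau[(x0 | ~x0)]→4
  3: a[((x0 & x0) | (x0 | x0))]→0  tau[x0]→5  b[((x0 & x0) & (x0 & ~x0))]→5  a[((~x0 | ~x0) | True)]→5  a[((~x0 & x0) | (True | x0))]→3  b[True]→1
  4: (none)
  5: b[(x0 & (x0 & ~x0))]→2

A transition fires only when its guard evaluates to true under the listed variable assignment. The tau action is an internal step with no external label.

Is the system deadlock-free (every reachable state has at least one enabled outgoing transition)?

Reachable = {0,1,3,5}
  0: a→3  [1 exit(s)]
  1: ∅  [STUCK]
  3: a→0  a→3  a→5  b→1  tau→5  [5 exit(s)]
  5: ∅  [STUCK]
Path to 1: a·b

Answer: DEADLOCK at state 1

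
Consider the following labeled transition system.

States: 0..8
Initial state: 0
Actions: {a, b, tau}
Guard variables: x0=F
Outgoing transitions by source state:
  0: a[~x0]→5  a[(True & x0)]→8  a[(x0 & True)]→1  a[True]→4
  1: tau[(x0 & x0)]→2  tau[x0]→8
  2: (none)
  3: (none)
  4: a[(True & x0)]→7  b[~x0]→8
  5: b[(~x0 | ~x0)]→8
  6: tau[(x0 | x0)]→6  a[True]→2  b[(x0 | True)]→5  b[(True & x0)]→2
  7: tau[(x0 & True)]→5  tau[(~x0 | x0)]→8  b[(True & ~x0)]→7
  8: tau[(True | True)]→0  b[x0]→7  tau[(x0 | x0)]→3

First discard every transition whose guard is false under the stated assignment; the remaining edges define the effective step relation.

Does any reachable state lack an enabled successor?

R = {0,4,5,8}
  0: a→4  a→5  [2 out]
  4: b→8  [1 out]
  5: b→8  [1 out]
  8: tau→0  [1 out]

Answer: DEADLOCK-FREE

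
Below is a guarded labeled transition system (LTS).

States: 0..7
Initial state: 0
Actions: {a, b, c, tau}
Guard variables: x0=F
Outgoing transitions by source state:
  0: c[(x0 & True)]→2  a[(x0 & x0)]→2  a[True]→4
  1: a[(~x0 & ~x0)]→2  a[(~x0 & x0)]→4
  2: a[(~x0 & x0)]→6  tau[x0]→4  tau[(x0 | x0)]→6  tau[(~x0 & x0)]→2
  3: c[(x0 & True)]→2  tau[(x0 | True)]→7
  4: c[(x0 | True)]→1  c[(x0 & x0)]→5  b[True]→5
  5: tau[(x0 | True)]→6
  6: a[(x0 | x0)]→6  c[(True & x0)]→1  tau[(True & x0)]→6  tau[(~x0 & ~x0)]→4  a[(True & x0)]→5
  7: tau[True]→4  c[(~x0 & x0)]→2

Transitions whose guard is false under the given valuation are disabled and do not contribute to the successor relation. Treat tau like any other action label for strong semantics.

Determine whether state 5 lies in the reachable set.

Answer: REACHABLE

Analysis:
8 transition(s) survive guard evaluation.
depth 0: {0}
depth 1: {4}  cumulative {0,4}
depth 2: {1,5}  cumulative {0,1,4,5}
depth 3: {2,6}  cumulative {0,1,2,4,5,6}
Reach set: {0,1,2,4,5,6}
Path to 5: a·b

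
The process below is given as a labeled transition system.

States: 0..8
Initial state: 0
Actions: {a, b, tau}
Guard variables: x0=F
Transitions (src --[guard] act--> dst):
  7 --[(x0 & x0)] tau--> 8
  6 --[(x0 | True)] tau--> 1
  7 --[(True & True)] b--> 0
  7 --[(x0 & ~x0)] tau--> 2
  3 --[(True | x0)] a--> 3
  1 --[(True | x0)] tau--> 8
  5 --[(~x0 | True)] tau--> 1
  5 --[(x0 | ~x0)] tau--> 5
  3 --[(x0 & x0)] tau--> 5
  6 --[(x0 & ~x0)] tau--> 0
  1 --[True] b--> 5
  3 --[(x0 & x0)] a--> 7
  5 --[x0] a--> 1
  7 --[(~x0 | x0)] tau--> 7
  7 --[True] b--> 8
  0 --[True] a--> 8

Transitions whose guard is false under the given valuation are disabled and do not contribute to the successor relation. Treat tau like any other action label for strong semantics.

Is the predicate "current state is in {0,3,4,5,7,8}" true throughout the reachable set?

Answer: INVARIANT HOLDS

Trace:
Allowed set {0,3,4,5,7,8}
R = {0,8}
  0: safe
  8: safe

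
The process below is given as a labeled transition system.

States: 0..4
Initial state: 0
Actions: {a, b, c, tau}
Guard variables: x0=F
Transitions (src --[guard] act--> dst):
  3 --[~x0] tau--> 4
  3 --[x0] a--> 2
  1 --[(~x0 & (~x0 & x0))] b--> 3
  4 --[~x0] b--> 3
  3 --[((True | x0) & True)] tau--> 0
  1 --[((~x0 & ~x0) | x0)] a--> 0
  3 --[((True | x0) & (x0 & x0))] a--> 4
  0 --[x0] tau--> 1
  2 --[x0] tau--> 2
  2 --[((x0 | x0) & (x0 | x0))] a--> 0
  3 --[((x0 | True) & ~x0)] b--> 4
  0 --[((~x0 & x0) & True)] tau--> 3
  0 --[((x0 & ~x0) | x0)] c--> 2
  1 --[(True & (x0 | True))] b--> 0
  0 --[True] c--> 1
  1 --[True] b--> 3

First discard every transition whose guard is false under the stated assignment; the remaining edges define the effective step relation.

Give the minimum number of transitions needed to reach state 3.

Answer: 2

Trace:
BFS to 3:
  L0 = {0}
  L1 = {1}
  L2 = {3}
depth(3)=2, e.g. c·b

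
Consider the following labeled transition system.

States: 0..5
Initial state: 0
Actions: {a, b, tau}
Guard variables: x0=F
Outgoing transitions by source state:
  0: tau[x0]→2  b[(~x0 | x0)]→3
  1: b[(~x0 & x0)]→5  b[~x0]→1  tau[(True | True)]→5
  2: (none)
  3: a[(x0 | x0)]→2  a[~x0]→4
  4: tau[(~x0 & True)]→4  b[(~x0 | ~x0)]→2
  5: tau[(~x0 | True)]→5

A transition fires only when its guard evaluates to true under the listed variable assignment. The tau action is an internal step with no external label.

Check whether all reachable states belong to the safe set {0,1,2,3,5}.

Allowed set {0,1,2,3,5}
Reach set: {0,2,3,4}
  0: ok
  2: ok
  3: ok
  4: VIOLATES
reach 4 via b·a — violates

Answer: INVARIANT VIOLATED at state 4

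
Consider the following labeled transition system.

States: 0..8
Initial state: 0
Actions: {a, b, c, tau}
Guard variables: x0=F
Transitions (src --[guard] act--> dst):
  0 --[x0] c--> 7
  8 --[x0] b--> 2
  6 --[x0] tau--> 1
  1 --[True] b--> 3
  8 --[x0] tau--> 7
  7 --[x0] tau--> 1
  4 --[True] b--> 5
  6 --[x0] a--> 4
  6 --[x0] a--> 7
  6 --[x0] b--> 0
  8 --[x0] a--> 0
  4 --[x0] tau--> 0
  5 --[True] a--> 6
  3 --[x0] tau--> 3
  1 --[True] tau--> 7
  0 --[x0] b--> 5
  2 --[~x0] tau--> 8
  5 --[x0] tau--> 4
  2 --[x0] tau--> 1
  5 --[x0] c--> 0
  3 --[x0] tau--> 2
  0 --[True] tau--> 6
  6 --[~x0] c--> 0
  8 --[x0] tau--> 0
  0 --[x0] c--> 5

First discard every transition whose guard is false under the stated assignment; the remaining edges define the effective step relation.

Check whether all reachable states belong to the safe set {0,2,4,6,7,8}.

Inv-set: {0,2,4,6,7,8}
Reach set: {0,6}
  0: safe
  6: safe

Answer: INVARIANT HOLDS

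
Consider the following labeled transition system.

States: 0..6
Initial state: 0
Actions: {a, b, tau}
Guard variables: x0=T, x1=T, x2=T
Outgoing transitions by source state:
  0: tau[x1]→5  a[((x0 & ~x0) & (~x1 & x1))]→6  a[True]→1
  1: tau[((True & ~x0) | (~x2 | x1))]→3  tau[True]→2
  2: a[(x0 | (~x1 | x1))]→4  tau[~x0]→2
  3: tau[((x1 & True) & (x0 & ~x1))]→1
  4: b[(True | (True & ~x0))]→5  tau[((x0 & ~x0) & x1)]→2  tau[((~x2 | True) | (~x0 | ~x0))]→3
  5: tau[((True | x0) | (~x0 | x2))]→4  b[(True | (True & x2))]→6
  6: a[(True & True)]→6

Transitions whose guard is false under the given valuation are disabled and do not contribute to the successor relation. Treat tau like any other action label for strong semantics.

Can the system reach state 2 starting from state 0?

Answer: REACHABLE

Trace:
After dropping false guards: 10 live edges.
L0 = {0}
L1 = {1,5}  cumulative {0,1,5}
L2 = {2,3,4,6}  cumulative {0,1,2,3,4,5,6}
R = {0,1,2,3,4,5,6}
trace reaching 2: a·tau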